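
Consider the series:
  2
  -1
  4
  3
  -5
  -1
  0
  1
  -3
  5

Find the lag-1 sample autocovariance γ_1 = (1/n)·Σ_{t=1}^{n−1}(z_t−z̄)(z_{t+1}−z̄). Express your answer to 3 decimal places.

Mean z̄ = (2 − 1 + 4 + 3 − 5 − 1 + 0 + 1 − 3 + 5)/10 = 0.5000
Σ_{t=1}^{9}(z_t−z̄)(z_{t+1}−z̄) = -21.2500
γ_1 = -21.2500 / 10 = -2.125

-2.125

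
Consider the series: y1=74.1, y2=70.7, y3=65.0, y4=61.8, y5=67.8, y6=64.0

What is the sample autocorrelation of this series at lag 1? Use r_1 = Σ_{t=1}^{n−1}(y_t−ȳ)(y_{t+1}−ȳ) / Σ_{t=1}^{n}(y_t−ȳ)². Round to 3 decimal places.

0.223

Mean ȳ = (74.1 + 70.7 + 65.0 + 61.8 + 67.8 + 64.0)/6 = 67.2333
Deviations from mean: 6.8667, 3.4667, -2.2333, -5.4333, 0.5667, -3.2333
Numerator Σ_{t=1}^{5}(y_t−ȳ)(y_{t+1}−ȳ) = 23.2856
Denominator Σ(y_t−ȳ)² = 104.4533
r_1 = 23.2856 / 104.4533 = 0.223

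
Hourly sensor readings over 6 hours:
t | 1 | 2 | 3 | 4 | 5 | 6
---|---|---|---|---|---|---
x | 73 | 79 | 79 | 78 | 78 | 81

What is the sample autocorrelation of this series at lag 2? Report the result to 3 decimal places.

-0.139

Mean x̄ = (73 + 79 + 79 + 78 + 78 + 81)/6 = 78.0000
Deviations from mean: -5.0000, 1.0000, 1.0000, 0.0000, 0.0000, 3.0000
Σ(x_t−x̄)(x_{t+2}−x̄) = (-5.0000) + (0.0000) + (0.0000) + (0.0000) = -5.0000
Denominator Σ(x_t−x̄)² = 36.0000
r_2 = -5.0000 / 36.0000 = -0.139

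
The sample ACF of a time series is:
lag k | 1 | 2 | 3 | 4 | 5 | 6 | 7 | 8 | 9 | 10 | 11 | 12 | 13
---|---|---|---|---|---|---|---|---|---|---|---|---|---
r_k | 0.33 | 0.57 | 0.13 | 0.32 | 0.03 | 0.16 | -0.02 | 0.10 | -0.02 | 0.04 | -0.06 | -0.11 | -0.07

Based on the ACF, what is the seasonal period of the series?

2

The largest autocorrelation is r_2 = 0.57; the remaining lags stay at or below 0.33.
The dominant spike at lag 2 indicates a seasonal period of 2.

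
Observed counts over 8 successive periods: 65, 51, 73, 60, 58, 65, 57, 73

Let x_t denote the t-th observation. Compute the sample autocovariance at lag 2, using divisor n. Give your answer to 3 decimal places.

Mean x̄ = (65 + 51 + 73 + 60 + 58 + 65 + 57 + 73)/8 = 62.7500
Deviations: 2.2500, -11.7500, 10.2500, -2.7500, -4.7500, 2.2500, -5.7500, 10.2500
Σ_{t=1}^{6}(x_t−x̄)(x_{t+2}−x̄) = 50.8750
γ_2 = 50.8750 / 8 = 6.359

6.359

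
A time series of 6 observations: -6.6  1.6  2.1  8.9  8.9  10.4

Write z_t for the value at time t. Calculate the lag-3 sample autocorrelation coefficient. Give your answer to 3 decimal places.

-0.361

Mean z̄ = (-6.6 + 1.6 + 2.1 + 8.9 + 8.9 + 10.4)/6 = 4.2167
Numerator Σ_{t=1}^{3}(z_t−z̄)(z_{t+3}−z̄) = -76.0008
Denominator Σ(z_t−z̄)² = 210.4283
r_3 = -76.0008 / 210.4283 = -0.361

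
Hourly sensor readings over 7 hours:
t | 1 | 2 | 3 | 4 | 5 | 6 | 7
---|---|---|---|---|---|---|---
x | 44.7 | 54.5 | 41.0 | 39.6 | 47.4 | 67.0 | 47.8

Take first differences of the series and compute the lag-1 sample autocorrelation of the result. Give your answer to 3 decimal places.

-0.325

First differences Δx: 9.8, -13.5, -1.4, 7.8, 19.6, -19.2
Mean of differences = 0.5167
Numerator Σ(Δx_t−Δx̄)(Δx_{t+1}−Δx̄) = -354.4853
Denominator Σ(Δx_t−Δx̄)² = 1092.2883
r_1(Δx) = -354.4853 / 1092.2883 = -0.325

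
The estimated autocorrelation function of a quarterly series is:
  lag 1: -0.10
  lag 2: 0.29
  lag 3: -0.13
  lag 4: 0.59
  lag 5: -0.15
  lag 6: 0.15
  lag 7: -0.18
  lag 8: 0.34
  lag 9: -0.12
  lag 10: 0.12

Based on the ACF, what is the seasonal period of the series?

4

The largest autocorrelation is r_4 = 0.59, with a weaker echo at lag 8 (0.34); the remaining lags stay at or below 0.29.
The dominant spike at lag 4 indicates a seasonal period of 4.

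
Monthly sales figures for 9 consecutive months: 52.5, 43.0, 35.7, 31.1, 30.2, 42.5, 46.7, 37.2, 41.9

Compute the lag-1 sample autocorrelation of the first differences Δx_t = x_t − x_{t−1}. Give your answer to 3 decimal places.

0.124

First differences Δx: -9.5, -7.3, -4.6, -0.9, 12.3, 4.2, -9.5, 4.7
Mean of differences = -1.3250
Numerator Σ(Δx_t−Δx̄)(Δx_{t+1}−Δx̄) = 53.6694
Denominator Σ(Δx_t−Δx̄)² = 432.7350
r_1(Δx) = 53.6694 / 432.7350 = 0.124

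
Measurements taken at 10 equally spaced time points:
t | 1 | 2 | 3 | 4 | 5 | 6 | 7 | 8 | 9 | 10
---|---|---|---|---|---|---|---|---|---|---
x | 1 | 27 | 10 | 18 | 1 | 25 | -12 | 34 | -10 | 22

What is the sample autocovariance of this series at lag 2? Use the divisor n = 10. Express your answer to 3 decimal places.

151.128

Mean x̄ = (1 + 27 + 10 + 18 + 1 + 25 − 12 + 34 − 10 + 22)/10 = 11.6000
Σ_{t=1}^{8}(x_t−x̄)(x_{t+2}−x̄) = 1511.2800
γ_2 = 1511.2800 / 10 = 151.128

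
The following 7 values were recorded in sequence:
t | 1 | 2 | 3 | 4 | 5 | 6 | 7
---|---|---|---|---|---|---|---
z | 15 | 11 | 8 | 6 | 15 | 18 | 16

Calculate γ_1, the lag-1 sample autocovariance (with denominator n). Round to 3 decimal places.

7.131

Mean z̄ = (15 + 11 + 8 + 6 + 15 + 18 + 16)/7 = 12.7143
Σ_{t=1}^{6}(z_t−z̄)(z_{t+1}−z̄) = 49.9184
γ_1 = 49.9184 / 7 = 7.131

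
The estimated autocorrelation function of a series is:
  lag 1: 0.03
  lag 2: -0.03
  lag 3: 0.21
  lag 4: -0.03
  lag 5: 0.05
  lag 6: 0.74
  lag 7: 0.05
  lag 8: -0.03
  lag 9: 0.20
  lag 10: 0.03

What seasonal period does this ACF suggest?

6

The largest autocorrelation is r_6 = 0.74; the remaining lags stay at or below 0.21.
The dominant spike at lag 6 indicates a seasonal period of 6.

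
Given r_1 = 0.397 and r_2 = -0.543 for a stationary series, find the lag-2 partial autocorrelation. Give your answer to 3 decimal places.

-0.832

φ_{22} = (r_2 − r_1²) / (1 − r_1²)
r_1² = (0.397)² = 0.157609
Numerator = -0.543 − 0.1576 = -0.7006; denominator = 1 − 0.1576 = 0.8424
φ_{22} = -0.7006 / 0.8424 = -0.832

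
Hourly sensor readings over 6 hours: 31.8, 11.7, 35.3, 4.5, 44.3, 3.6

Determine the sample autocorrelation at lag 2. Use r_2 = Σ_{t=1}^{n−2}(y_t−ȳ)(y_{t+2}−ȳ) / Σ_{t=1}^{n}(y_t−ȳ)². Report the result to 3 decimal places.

0.611

Mean ȳ = (31.8 + 11.7 + 35.3 + 4.5 + 44.3 + 3.6)/6 = 21.8667
Deviations from mean: 9.9333, -10.1667, 13.4333, -17.3667, 22.4333, -18.2667
Σ(y_t−ȳ)(y_{t+2}−ȳ) = (133.4378) + (176.5611) + (301.3544) + (317.2311) = 928.5844
Denominator Σ(y_t−ȳ)² = 1521.0133
r_2 = 928.5844 / 1521.0133 = 0.611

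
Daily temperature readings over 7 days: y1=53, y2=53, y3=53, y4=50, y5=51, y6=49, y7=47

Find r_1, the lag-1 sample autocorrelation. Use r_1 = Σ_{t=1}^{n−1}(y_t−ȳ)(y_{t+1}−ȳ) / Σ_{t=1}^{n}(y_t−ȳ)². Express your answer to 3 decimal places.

Mean ȳ = (53 + 53 + 53 + 50 + 51 + 49 + 47)/7 = 50.8571
Deviations from mean: 2.1429, 2.1429, 2.1429, -0.8571, 0.1429, -1.8571, -3.8571
Σ(y_t−ȳ)(y_{t+1}−ȳ) = (4.5918) + (4.5918) + (-1.8367) + (-0.1224) + (-0.2653) + (7.1633) = 14.1224
Denominator Σ(y_t−ȳ)² = 32.8571
r_1 = 14.1224 / 32.8571 = 0.430

0.430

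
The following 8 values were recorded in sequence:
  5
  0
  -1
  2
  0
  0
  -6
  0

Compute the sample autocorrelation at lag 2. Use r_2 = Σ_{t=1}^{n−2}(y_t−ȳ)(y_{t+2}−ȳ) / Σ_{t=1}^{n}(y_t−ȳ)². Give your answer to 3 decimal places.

Mean ȳ = (5 + 0 − 1 + 2 + 0 + 0 − 6 + 0)/8 = 0.0000
Deviations from mean: 5.0000, 0.0000, -1.0000, 2.0000, 0.0000, 0.0000, -6.0000, 0.0000
Σ(y_t−ȳ)(y_{t+2}−ȳ) = (-5.0000) + (0.0000) + (0.0000) + (0.0000) + (0.0000) + (0.0000) = -5.0000
Denominator Σ(y_t−ȳ)² = 66.0000
r_2 = -5.0000 / 66.0000 = -0.076

-0.076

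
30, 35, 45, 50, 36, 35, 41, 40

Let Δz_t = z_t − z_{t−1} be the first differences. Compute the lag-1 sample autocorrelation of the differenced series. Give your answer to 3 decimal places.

0.058

First differences Δz: 5, 10, 5, -14, -1, 6, -1
Mean of differences = 1.4286
Numerator Σ(Δz_t−Δz̄)(Δz_{t+1}−Δz̄) = 21.3878
Denominator Σ(Δz_t−Δz̄)² = 369.7143
r_1(Δz) = 21.3878 / 369.7143 = 0.058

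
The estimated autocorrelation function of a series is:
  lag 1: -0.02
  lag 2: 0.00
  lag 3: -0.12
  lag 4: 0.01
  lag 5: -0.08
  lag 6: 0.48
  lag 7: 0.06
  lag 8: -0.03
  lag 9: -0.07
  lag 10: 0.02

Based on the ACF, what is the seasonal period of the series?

The largest autocorrelation is r_6 = 0.48; the remaining lags stay at or below 0.06.
The dominant spike at lag 6 indicates a seasonal period of 6.

6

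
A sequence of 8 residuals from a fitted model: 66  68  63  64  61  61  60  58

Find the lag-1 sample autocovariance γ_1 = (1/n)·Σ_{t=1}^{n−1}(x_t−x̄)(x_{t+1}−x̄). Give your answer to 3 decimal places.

Mean x̄ = (66 + 68 + 63 + 64 + 61 + 61 + 60 + 58)/8 = 62.6250
Deviations: 3.3750, 5.3750, 0.3750, 1.3750, -1.6250, -1.6250, -2.6250, -4.6250
Σ_{t=1}^{7}(x_t−x̄)(x_{t+1}−x̄) = 37.4844
γ_1 = 37.4844 / 8 = 4.686

4.686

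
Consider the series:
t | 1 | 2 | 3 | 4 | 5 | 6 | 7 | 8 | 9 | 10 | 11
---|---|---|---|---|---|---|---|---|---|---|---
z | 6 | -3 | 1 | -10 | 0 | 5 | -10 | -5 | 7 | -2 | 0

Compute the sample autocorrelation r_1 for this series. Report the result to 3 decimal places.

-0.290

Mean z̄ = (6 − 3 + 1 − 10 + 0 + 5 − 10 − 5 + 7 − 2 + 0)/11 = -1.0000
Numerator Σ_{t=1}^{10}(z_t−z̄)(z_{t+1}−z̄) = -98.0000
Denominator Σ(z_t−z̄)² = 338.0000
r_1 = -98.0000 / 338.0000 = -0.290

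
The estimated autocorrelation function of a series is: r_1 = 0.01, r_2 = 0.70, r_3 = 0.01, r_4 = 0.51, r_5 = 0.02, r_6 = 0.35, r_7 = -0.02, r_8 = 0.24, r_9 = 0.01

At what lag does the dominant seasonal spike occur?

2

The largest autocorrelation is r_2 = 0.70, with weaker echoes at lags 4 (0.51), 6 (0.35) and 8 (0.24); the remaining lags stay at or below 0.02.
The dominant spike at lag 2 indicates a seasonal period of 2.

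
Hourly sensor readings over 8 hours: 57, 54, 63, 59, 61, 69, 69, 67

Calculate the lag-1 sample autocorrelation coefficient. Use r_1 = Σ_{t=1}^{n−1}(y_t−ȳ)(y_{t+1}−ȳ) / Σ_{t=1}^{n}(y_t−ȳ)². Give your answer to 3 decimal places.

0.486

Mean ȳ = (57 + 54 + 63 + 59 + 61 + 69 + 69 + 67)/8 = 62.3750
Deviations from mean: -5.3750, -8.3750, 0.6250, -3.3750, -1.3750, 6.6250, 6.6250, 4.6250
Σ(y_t−ȳ)(y_{t+1}−ȳ) = (45.0156) + (-5.2344) + (-2.1094) + (4.6406) + (-9.1094) + (43.8906) + (30.6406) = 107.7344
Denominator Σ(y_t−ȳ)² = 221.8750
r_1 = 107.7344 / 221.8750 = 0.486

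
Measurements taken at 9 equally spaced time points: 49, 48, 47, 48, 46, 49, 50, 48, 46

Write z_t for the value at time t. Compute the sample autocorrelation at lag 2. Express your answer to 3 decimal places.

Mean z̄ = (49 + 48 + 47 + 48 + 46 + 49 + 50 + 48 + 46)/9 = 47.8889
Σ(z_t−z̄)(z_{t+2}−z̄) = (-0.9877) + (0.0123) + (1.6790) + (0.1235) + (-3.9877) + (0.1235) + (-3.9877) = -7.0247
Denominator Σ(z_t−z̄)² = 14.8889
r_2 = -7.0247 / 14.8889 = -0.472

-0.472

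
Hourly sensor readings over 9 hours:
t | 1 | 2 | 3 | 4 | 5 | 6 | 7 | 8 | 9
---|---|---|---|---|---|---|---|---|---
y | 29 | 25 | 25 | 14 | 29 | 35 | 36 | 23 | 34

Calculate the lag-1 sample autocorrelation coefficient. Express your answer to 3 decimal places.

0.064

Mean ȳ = (29 + 25 + 25 + 14 + 29 + 35 + 36 + 23 + 34)/9 = 27.7778
Numerator Σ_{t=1}^{8}(y_t−ȳ)(y_{t+1}−ȳ) = 24.9506
Denominator Σ(y_t−ȳ)² = 389.5556
r_1 = 24.9506 / 389.5556 = 0.064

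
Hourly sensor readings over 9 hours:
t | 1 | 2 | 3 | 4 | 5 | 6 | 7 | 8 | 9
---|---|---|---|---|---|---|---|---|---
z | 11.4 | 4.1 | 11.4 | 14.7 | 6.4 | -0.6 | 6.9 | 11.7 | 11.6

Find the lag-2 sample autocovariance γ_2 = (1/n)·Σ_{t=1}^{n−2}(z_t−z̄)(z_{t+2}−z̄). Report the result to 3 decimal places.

Mean z̄ = (11.4 + 4.1 + 11.4 + 14.7 + 6.4 − 0.6 + 6.9 + 11.7 + 11.6)/9 = 8.6222
Σ_{t=1}^{7}(z_t−z̄)(z_{t+2}−z̄) = -111.6777
γ_2 = -111.6777 / 9 = -12.409

-12.409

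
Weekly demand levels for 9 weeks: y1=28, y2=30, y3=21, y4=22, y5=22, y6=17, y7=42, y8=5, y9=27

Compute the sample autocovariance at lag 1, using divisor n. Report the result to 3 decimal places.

Mean ȳ = (28 + 30 + 21 + 22 + 22 + 17 + 42 + 5 + 27)/9 = 23.7778
Σ_{t=1}^{8}(y_t−ȳ)(y_{t+1}−ȳ) = -497.0494
γ_1 = -497.0494 / 9 = -55.228

-55.228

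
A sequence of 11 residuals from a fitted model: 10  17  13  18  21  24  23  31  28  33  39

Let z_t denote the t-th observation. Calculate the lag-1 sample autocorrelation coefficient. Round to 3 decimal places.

Mean z̄ = (10 + 17 + 13 + 18 + 21 + 24 + 23 + 31 + 28 + 33 + 39)/11 = 23.3636
Numerator Σ_{t=1}^{10}(z_t−z̄)(z_{t+1}−z̄) = 445.5041
Denominator Σ(z_t−z̄)² = 778.5455
r_1 = 445.5041 / 778.5455 = 0.572

0.572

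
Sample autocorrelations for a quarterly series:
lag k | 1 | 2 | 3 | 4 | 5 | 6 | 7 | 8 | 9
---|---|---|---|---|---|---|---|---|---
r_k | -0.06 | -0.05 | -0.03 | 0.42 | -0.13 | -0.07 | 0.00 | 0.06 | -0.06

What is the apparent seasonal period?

The largest autocorrelation is r_4 = 0.42; the remaining lags stay at or below 0.06.
The dominant spike at lag 4 indicates a seasonal period of 4.

4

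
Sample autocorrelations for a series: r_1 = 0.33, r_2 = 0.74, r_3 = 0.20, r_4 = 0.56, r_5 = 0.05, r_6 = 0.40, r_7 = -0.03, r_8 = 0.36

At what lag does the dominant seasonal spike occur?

The largest autocorrelation is r_2 = 0.74, with weaker echoes at lags 4 (0.56), 6 (0.40) and 8 (0.36); the remaining lags stay at or below 0.33.
The dominant spike at lag 2 indicates a seasonal period of 2.

2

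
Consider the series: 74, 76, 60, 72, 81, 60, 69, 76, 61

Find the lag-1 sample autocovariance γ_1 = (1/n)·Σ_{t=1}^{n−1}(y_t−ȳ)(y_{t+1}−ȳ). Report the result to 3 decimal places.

Mean ȳ = (74 + 76 + 60 + 72 + 81 + 60 + 69 + 76 + 61)/9 = 69.8889
Σ_{t=1}^{8}(y_t−ȳ)(y_{t+1}−ȳ) = -193.5679
γ_1 = -193.5679 / 9 = -21.508

-21.508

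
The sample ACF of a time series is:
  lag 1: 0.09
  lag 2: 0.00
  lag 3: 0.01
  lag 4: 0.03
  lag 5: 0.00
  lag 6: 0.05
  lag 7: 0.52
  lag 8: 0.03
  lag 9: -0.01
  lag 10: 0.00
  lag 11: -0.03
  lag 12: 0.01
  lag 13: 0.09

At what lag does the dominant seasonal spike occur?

7

The largest autocorrelation is r_7 = 0.52; the remaining lags stay at or below 0.09.
The dominant spike at lag 7 indicates a seasonal period of 7.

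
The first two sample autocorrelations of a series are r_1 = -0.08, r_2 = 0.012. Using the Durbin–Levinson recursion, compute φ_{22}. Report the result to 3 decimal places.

φ_{22} = (r_2 − r_1²) / (1 − r_1²)
r_1² = (-0.08)² = 0.0064
Numerator = 0.012 − 0.0064 = 0.0056; denominator = 1 − 0.0064 = 0.9936
φ_{22} = 0.0056 / 0.9936 = 0.006

0.006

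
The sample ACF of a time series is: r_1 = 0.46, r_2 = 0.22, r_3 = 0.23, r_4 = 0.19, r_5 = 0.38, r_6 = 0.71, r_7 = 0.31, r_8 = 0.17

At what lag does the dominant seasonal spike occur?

6

The largest autocorrelation is r_6 = 0.71; the remaining lags stay at or below 0.46. The elevated value at lag 1 (0.46), dropping to 0.22 at lag 2, reflects decaying short-term dependence rather than seasonality.
The dominant spike at lag 6 indicates a seasonal period of 6.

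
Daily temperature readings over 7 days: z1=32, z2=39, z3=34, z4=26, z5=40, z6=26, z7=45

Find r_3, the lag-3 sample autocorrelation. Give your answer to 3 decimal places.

-0.123

Mean z̄ = (32 + 39 + 34 + 26 + 40 + 26 + 45)/7 = 34.5714
Deviations from mean: -2.5714, 4.4286, -0.5714, -8.5714, 5.4286, -8.5714, 10.4286
Σ(z_t−z̄)(z_{t+3}−z̄) = (22.0408) + (24.0408) + (4.8980) + (-89.3878) = -38.4082
Denominator Σ(z_t−z̄)² = 311.7143
r_3 = -38.4082 / 311.7143 = -0.123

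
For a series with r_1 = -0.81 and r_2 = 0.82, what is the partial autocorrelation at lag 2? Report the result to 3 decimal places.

0.477

φ_{22} = (r_2 − r_1²) / (1 − r_1²)
r_1² = (-0.81)² = 0.6561
Numerator = 0.82 − 0.6561 = 0.1639; denominator = 1 − 0.6561 = 0.3439
φ_{22} = 0.1639 / 0.3439 = 0.477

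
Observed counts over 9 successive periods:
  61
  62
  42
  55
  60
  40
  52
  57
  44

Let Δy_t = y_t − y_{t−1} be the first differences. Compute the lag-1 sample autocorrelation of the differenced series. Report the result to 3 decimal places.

-0.443

First differences Δy: 1, -20, 13, 5, -20, 12, 5, -13
Mean of differences = -2.1250
Numerator Σ(Δy_t−Δȳ)(Δy_{t+1}−Δȳ) = -575.1406
Denominator Σ(Δy_t−Δȳ)² = 1296.8750
r_1(Δy) = -575.1406 / 1296.8750 = -0.443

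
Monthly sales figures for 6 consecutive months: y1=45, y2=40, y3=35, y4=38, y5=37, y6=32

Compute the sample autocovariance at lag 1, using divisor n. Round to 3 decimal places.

Mean ȳ = (45 + 40 + 35 + 38 + 37 + 32)/6 = 37.8333
Deviations: 7.1667, 2.1667, -2.8333, 0.1667, -0.8333, -5.8333
Σ_{t=1}^{5}(y_t−ȳ)(y_{t+1}−ȳ) = 13.6389
γ_1 = 13.6389 / 6 = 2.273

2.273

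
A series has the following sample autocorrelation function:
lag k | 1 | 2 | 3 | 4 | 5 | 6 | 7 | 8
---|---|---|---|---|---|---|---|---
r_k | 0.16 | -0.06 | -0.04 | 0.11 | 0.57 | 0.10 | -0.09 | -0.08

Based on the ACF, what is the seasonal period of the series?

The largest autocorrelation is r_5 = 0.57; the remaining lags stay at or below 0.16.
The dominant spike at lag 5 indicates a seasonal period of 5.

5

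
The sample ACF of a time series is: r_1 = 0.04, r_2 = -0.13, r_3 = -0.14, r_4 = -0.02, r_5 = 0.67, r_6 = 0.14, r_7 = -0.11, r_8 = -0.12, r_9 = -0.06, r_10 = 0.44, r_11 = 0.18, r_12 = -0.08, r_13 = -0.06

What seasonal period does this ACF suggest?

5

The largest autocorrelation is r_5 = 0.67, with a weaker echo at lag 10 (0.44); the remaining lags stay at or below 0.18.
The dominant spike at lag 5 indicates a seasonal period of 5.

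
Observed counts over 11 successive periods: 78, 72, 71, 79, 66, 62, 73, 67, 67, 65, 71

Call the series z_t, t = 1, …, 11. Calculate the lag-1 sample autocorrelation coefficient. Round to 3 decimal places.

Mean z̄ = (78 + 72 + 71 + 79 + 66 + 62 + 73 + 67 + 67 + 65 + 71)/11 = 70.0909
Numerator Σ_{t=1}^{10}(z_t−z̄)(z_{t+1}−z̄) = 9.7190
Denominator Σ(z_t−z̄)² = 282.9091
r_1 = 9.7190 / 282.9091 = 0.034

0.034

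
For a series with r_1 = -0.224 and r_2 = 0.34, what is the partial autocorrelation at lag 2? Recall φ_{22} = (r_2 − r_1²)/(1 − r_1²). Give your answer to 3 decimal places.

0.305

φ_{22} = (r_2 − r_1²) / (1 − r_1²)
r_1² = (-0.224)² = 0.050176
Numerator = 0.34 − 0.0502 = 0.2898; denominator = 1 − 0.0502 = 0.9498
φ_{22} = 0.2898 / 0.9498 = 0.305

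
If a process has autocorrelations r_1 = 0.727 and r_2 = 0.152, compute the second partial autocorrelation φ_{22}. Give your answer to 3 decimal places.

-0.799

φ_{22} = (r_2 − r_1²) / (1 − r_1²)
r_1² = (0.727)² = 0.528529
Numerator = 0.152 − 0.5285 = -0.3765; denominator = 1 − 0.5285 = 0.4715
φ_{22} = -0.3765 / 0.4715 = -0.799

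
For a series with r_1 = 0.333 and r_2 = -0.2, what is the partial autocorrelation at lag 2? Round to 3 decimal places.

-0.350

φ_{22} = (r_2 − r_1²) / (1 − r_1²)
r_1² = (0.333)² = 0.110889
Numerator = -0.2 − 0.1109 = -0.3109; denominator = 1 − 0.1109 = 0.8891
φ_{22} = -0.3109 / 0.8891 = -0.350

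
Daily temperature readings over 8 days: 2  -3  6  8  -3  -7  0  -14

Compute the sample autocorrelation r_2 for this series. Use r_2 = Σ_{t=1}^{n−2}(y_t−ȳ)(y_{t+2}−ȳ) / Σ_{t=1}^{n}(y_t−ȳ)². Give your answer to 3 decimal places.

Mean ȳ = (2 − 3 + 6 + 8 − 3 − 7 + 0 − 14)/8 = -1.3750
Σ(y_t−ȳ)(y_{t+2}−ȳ) = (24.8906) + (-15.2344) + (-11.9844) + (-52.7344) + (-2.2344) + (71.0156) = 13.7188
Denominator Σ(y_t−ȳ)² = 351.8750
r_2 = 13.7188 / 351.8750 = 0.039

0.039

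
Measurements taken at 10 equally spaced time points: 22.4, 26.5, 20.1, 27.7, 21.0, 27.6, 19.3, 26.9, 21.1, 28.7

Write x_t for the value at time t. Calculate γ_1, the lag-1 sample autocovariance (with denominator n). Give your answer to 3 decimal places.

-10.245

Mean x̄ = (22.4 + 26.5 + 20.1 + 27.7 + 21.0 + 27.6 + 19.3 + 26.9 + 21.1 + 28.7)/10 = 24.1300
Σ_{t=1}^{9}(x_t−x̄)(x_{t+1}−x̄) = -102.4529
γ_1 = -102.4529 / 10 = -10.245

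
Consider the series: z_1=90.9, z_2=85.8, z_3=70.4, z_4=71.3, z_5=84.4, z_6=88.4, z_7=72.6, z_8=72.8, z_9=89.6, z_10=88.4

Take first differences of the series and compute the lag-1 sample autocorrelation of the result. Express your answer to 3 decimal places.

First differences Δz: -5.1, -15.4, 0.9, 13.1, 4.0, -15.8, 0.2, 16.8, -1.2
Mean of differences = -0.2778
Numerator Σ(Δz_t−Δz̄)(Δz_{t+1}−Δz̄) = 46.6884
Denominator Σ(Δz_t−Δz̄)² = 984.2556
r_1(Δz) = 46.6884 / 984.2556 = 0.047

0.047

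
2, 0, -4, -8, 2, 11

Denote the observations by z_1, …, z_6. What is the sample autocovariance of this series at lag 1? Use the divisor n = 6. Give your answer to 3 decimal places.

7.125

Mean z̄ = (2 + 0 − 4 − 8 + 2 + 11)/6 = 0.5000
Σ_{t=1}^{5}(z_t−z̄)(z_{t+1}−z̄) = 42.7500
γ_1 = 42.7500 / 6 = 7.125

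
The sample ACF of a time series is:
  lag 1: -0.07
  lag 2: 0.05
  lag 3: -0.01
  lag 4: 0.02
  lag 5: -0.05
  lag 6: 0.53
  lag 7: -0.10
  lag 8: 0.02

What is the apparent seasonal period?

6

The largest autocorrelation is r_6 = 0.53; the remaining lags stay at or below 0.05.
The dominant spike at lag 6 indicates a seasonal period of 6.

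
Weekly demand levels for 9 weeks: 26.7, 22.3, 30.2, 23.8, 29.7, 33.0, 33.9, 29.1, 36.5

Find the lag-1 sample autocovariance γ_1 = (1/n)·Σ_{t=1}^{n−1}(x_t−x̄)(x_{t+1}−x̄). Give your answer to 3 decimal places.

2.375

Mean x̄ = (26.7 + 22.3 + 30.2 + 23.8 + 29.7 + 33.0 + 33.9 + 29.1 + 36.5)/9 = 29.4667
Σ_{t=1}^{8}(x_t−x̄)(x_{t+1}−x̄) = 21.3789
γ_1 = 21.3789 / 9 = 2.375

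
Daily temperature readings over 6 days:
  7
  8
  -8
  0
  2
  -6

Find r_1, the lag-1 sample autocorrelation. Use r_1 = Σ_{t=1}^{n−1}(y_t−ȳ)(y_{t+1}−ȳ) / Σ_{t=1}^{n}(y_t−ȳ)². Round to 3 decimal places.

Mean ȳ = (7 + 8 − 8 + 0 + 2 − 6)/6 = 0.5000
Deviations from mean: 6.5000, 7.5000, -8.5000, -0.5000, 1.5000, -6.5000
Numerator Σ_{t=1}^{5}(y_t−ȳ)(y_{t+1}−ȳ) = -21.2500
Denominator Σ(y_t−ȳ)² = 215.5000
r_1 = -21.2500 / 215.5000 = -0.099

-0.099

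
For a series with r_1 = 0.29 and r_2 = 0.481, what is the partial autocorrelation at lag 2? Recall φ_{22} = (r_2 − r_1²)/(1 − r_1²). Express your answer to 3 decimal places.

φ_{22} = (r_2 − r_1²) / (1 − r_1²)
r_1² = (0.29)² = 0.0841
Numerator = 0.481 − 0.0841 = 0.3969; denominator = 1 − 0.0841 = 0.9159
φ_{22} = 0.3969 / 0.9159 = 0.433

0.433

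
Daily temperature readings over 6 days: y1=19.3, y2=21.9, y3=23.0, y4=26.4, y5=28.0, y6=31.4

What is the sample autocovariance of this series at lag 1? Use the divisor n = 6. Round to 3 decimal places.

7.412

Mean ȳ = (19.3 + 21.9 + 23.0 + 26.4 + 28.0 + 31.4)/6 = 25.0000
Deviations: -5.7000, -3.1000, -2.0000, 1.4000, 3.0000, 6.4000
Σ_{t=1}^{5}(y_t−ȳ)(y_{t+1}−ȳ) = 44.4700
γ_1 = 44.4700 / 6 = 7.412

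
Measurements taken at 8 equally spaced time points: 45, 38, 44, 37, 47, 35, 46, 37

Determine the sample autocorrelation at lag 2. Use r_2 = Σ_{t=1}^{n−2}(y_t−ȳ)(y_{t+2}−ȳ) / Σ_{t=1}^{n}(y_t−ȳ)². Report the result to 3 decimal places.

Mean ȳ = (45 + 38 + 44 + 37 + 47 + 35 + 46 + 37)/8 = 41.1250
Numerator Σ_{t=1}^{6}(y_t−ȳ)(y_{t+2}−ȳ) = 120.0938
Denominator Σ(y_t−ȳ)² = 162.8750
r_2 = 120.0938 / 162.8750 = 0.737

0.737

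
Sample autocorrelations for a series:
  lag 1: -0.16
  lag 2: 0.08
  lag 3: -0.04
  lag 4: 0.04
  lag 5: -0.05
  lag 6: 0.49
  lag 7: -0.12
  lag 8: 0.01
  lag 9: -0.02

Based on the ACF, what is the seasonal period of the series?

The largest autocorrelation is r_6 = 0.49; the remaining lags stay at or below 0.08.
The dominant spike at lag 6 indicates a seasonal period of 6.

6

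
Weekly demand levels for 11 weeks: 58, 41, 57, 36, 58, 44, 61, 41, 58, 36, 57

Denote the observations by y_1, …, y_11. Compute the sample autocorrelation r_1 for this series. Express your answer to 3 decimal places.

-0.845

Mean ȳ = (58 + 41 + 57 + 36 + 58 + 44 + 61 + 41 + 58 + 36 + 57)/11 = 49.7273
Numerator Σ_{t=1}^{10}(y_t−ȳ)(y_{t+1}−ȳ) = -844.9835
Denominator Σ(y_t−ȳ)² = 1000.1818
r_1 = -844.9835 / 1000.1818 = -0.845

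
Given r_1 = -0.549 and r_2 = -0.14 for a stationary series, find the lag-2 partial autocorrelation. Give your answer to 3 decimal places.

-0.632

φ_{22} = (r_2 − r_1²) / (1 − r_1²)
r_1² = (-0.549)² = 0.301401
Numerator = -0.14 − 0.3014 = -0.4414; denominator = 1 − 0.3014 = 0.6986
φ_{22} = -0.4414 / 0.6986 = -0.632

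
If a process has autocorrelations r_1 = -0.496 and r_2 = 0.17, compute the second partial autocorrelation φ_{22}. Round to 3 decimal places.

φ_{22} = (r_2 − r_1²) / (1 − r_1²)
r_1² = (-0.496)² = 0.246016
Numerator = 0.17 − 0.2460 = -0.0760; denominator = 1 − 0.2460 = 0.7540
φ_{22} = -0.0760 / 0.7540 = -0.101

-0.101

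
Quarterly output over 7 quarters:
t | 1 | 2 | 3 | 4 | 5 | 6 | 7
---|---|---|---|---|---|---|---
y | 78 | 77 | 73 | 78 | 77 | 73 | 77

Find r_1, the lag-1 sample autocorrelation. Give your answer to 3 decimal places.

Mean ȳ = (78 + 77 + 73 + 78 + 77 + 73 + 77)/7 = 76.1429
Σ(y_t−ȳ)(y_{t+1}−ȳ) = (1.5918) + (-2.6939) + (-5.8367) + (1.5918) + (-2.6939) + (-2.6939) = -10.7347
Denominator Σ(y_t−ȳ)² = 28.8571
r_1 = -10.7347 / 28.8571 = -0.372

-0.372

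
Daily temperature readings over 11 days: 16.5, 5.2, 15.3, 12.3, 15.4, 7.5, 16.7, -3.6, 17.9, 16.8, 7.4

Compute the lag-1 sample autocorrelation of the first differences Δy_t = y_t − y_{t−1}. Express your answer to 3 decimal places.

-0.650

First differences Δy: -11.3, 10.1, -3.0, 3.1, -7.9, 9.2, -20.3, 21.5, -1.1, -9.4
Mean of differences = -0.9100
Numerator Σ(Δy_t−Δȳ)(Δy_{t+1}−Δȳ) = -877.6921
Denominator Σ(Δy_t−Δȳ)² = 1350.9890
r_1(Δy) = -877.6921 / 1350.9890 = -0.650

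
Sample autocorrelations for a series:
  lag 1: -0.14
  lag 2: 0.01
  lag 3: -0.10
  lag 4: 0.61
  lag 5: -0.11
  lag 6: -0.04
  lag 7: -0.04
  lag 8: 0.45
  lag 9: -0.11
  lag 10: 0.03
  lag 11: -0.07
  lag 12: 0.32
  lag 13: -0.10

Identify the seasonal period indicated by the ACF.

4

The largest autocorrelation is r_4 = 0.61, with weaker echoes at lags 8 (0.45) and 12 (0.32); the remaining lags stay at or below 0.03.
The dominant spike at lag 4 indicates a seasonal period of 4.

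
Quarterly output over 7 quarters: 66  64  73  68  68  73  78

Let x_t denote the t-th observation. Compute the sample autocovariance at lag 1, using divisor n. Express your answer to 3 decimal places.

3.143

Mean x̄ = (66 + 64 + 73 + 68 + 68 + 73 + 78)/7 = 70.0000
Deviations: -4.0000, -6.0000, 3.0000, -2.0000, -2.0000, 3.0000, 8.0000
Σ_{t=1}^{6}(x_t−x̄)(x_{t+1}−x̄) = 22.0000
γ_1 = 22.0000 / 7 = 3.143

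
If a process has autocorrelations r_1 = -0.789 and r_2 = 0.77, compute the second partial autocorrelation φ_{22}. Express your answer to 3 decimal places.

0.391

φ_{22} = (r_2 − r_1²) / (1 − r_1²)
r_1² = (-0.789)² = 0.622521
Numerator = 0.77 − 0.6225 = 0.1475; denominator = 1 − 0.6225 = 0.3775
φ_{22} = 0.1475 / 0.3775 = 0.391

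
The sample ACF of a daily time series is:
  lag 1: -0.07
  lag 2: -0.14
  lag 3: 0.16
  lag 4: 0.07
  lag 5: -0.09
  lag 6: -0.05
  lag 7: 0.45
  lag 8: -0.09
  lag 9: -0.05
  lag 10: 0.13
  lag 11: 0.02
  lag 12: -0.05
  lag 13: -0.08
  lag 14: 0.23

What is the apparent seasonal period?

7

The largest autocorrelation is r_7 = 0.45, with a weaker echo at lag 14 (0.23); the remaining lags stay at or below 0.16.
The dominant spike at lag 7 indicates a seasonal period of 7.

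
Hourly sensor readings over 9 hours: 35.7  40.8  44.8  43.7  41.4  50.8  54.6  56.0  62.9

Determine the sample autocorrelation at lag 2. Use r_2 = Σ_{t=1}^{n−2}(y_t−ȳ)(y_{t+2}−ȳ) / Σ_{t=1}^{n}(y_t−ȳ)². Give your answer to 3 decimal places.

Mean ȳ = (35.7 + 40.8 + 44.8 + 43.7 + 41.4 + 50.8 + 54.6 + 56.0 + 62.9)/9 = 47.8556
Σ(y_t−ȳ)(y_{t+2}−ȳ) = (37.1420) + (29.3198) + (19.7253) + (-12.2358) + (-43.5391) + (23.9809) + (101.4664) = 155.8594
Denominator Σ(y_t−ȳ)² = 612.6422
r_2 = 155.8594 / 612.6422 = 0.254

0.254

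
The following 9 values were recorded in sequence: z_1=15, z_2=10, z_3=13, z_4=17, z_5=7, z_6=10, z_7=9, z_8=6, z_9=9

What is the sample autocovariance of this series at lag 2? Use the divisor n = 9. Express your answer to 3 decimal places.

Mean z̄ = (15 + 10 + 13 + 17 + 7 + 10 + 9 + 6 + 9)/9 = 10.6667
Σ_{t=1}^{7}(z_t−z̄)(z_{t+2}−z̄) = 5.1111
γ_2 = 5.1111 / 9 = 0.568

0.568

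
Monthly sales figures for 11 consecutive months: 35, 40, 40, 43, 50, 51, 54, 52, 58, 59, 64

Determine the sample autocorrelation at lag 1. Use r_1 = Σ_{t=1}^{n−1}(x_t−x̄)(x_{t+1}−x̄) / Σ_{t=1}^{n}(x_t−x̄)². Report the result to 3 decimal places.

0.653

Mean x̄ = (35 + 40 + 40 + 43 + 50 + 51 + 54 + 52 + 58 + 59 + 64)/11 = 49.6364
Numerator Σ_{t=1}^{10}(x_t−x̄)(x_{t+1}−x̄) = 544.7769
Denominator Σ(x_t−x̄)² = 834.5455
r_1 = 544.7769 / 834.5455 = 0.653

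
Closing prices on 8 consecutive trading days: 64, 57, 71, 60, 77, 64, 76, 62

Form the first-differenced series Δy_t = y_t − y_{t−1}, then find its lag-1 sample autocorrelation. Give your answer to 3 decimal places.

-0.841

First differences Δy: -7, 14, -11, 17, -13, 12, -14
Mean of differences = -0.2857
Numerator Σ(Δy_t−Δȳ)(Δy_{t+1}−Δȳ) = -978.6531
Denominator Σ(Δy_t−Δȳ)² = 1163.4286
r_1(Δy) = -978.6531 / 1163.4286 = -0.841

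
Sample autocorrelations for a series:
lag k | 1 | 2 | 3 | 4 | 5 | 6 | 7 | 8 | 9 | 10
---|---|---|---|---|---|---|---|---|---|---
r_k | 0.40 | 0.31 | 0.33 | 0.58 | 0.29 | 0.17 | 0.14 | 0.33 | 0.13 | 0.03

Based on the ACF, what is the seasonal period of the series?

The largest autocorrelation is r_4 = 0.58; the remaining lags stay at or below 0.40. The elevated value at lag 1 (0.40), dropping to 0.31 at lag 2, reflects decaying short-term dependence rather than seasonality.
The dominant spike at lag 4 indicates a seasonal period of 4.

4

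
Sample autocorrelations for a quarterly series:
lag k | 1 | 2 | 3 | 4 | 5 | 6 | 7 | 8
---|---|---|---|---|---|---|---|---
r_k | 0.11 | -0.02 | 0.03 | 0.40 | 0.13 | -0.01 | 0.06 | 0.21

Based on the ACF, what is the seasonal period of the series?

4

The largest autocorrelation is r_4 = 0.40, with a weaker echo at lag 8 (0.21); the remaining lags stay at or below 0.13.
The dominant spike at lag 4 indicates a seasonal period of 4.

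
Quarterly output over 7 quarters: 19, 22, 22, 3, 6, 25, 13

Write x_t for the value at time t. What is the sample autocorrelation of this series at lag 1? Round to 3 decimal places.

-0.027

Mean x̄ = (19 + 22 + 22 + 3 + 6 + 25 + 13)/7 = 15.7143
Deviations from mean: 3.2857, 6.2857, 6.2857, -12.7143, -9.7143, 9.2857, -2.7143
Σ(x_t−x̄)(x_{t+1}−x̄) = (20.6531) + (39.5102) + (-79.9184) + (123.5102) + (-90.2041) + (-25.2041) = -11.6531
Denominator Σ(x_t−x̄)² = 439.4286
r_1 = -11.6531 / 439.4286 = -0.027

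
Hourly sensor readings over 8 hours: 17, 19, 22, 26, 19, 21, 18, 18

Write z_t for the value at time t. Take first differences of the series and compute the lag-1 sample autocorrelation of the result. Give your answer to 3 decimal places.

First differences Δz: 2, 3, 4, -7, 2, -3, 0
Mean of differences = 0.1429
Numerator Σ(Δz_t−Δz̄)(Δz_{t+1}−Δz̄) = -29.8776
Denominator Σ(Δz_t−Δz̄)² = 90.8571
r_1(Δz) = -29.8776 / 90.8571 = -0.329

-0.329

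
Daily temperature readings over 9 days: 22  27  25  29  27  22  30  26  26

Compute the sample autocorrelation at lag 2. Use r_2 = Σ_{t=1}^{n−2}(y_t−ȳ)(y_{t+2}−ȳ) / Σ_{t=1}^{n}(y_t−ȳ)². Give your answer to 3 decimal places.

Mean ȳ = (22 + 27 + 25 + 29 + 27 + 22 + 30 + 26 + 26)/9 = 26.0000
Σ(y_t−ȳ)(y_{t+2}−ȳ) = (4.0000) + (3.0000) + (-1.0000) + (-12.0000) + (4.0000) + (0.0000) + (0.0000) = -2.0000
Denominator Σ(y_t−ȳ)² = 60.0000
r_2 = -2.0000 / 60.0000 = -0.033

-0.033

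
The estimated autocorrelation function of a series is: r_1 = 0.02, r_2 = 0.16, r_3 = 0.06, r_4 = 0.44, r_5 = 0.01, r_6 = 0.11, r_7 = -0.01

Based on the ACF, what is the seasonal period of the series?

4

The largest autocorrelation is r_4 = 0.44; the remaining lags stay at or below 0.16.
The dominant spike at lag 4 indicates a seasonal period of 4.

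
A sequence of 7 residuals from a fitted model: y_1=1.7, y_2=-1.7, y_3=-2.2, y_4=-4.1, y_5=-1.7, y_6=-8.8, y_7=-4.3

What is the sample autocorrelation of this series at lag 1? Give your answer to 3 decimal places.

Mean ȳ = (1.7 − 1.7 − 2.2 − 4.1 − 1.7 − 8.8 − 4.3)/7 = -3.0143
Deviations from mean: 4.7143, 1.3143, 0.8143, -1.0857, 1.3143, -5.7857, -1.2857
Σ(y_t−ȳ)(y_{t+1}−ȳ) = (6.1959) + (1.0702) + (-0.8841) + (-1.4269) + (-7.6041) + (7.4388) = 4.7898
Denominator Σ(y_t−ȳ)² = 62.6486
r_1 = 4.7898 / 62.6486 = 0.076

0.076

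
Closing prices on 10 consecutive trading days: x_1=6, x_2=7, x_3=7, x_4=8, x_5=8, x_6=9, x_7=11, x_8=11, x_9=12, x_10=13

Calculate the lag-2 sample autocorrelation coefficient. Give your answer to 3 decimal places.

Mean x̄ = (6 + 7 + 7 + 8 + 8 + 9 + 11 + 11 + 12 + 13)/10 = 9.2000
Numerator Σ_{t=1}^{8}(x_t−x̄)(x_{t+2}−x̄) = 21.9200
Denominator Σ(x_t−x̄)² = 51.6000
r_2 = 21.9200 / 51.6000 = 0.425

0.425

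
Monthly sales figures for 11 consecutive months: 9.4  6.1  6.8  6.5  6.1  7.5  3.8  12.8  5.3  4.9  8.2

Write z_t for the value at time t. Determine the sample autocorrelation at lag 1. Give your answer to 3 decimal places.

Mean z̄ = (9.4 + 6.1 + 6.8 + 6.5 + 6.1 + 7.5 + 3.8 + 12.8 + 5.3 + 4.9 + 8.2)/11 = 7.0364
Numerator Σ_{t=1}^{10}(z_t−z̄)(z_{t+1}−z̄) = -30.7350
Denominator Σ(z_t−z̄)² = 60.5255
r_1 = -30.7350 / 60.5255 = -0.508

-0.508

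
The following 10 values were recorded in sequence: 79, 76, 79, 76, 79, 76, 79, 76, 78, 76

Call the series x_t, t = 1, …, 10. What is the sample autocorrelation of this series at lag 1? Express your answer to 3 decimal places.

-0.851

Mean x̄ = (79 + 76 + 79 + 76 + 79 + 76 + 79 + 76 + 78 + 76)/10 = 77.4000
Numerator Σ_{t=1}^{9}(x_t−x̄)(x_{t+1}−x̄) = -17.3600
Denominator Σ(x_t−x̄)² = 20.4000
r_1 = -17.3600 / 20.4000 = -0.851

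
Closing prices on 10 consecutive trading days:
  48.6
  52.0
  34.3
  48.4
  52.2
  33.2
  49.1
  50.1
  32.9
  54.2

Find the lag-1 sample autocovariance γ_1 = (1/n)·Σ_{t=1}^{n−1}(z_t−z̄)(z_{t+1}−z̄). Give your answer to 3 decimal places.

Mean z̄ = (48.6 + 52.0 + 34.3 + 48.4 + 52.2 + 33.2 + 49.1 + 50.1 + 32.9 + 54.2)/10 = 45.5000
Σ_{t=1}^{9}(z_t−z̄)(z_{t+1}−z̄) = -343.4100
γ_1 = -343.4100 / 10 = -34.341

-34.341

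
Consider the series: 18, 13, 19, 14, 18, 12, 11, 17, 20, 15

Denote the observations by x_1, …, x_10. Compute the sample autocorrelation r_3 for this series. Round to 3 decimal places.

-0.272

Mean x̄ = (18 + 13 + 19 + 14 + 18 + 12 + 11 + 17 + 20 + 15)/10 = 15.7000
Σ(x_t−x̄)(x_{t+3}−x̄) = (-3.9100) + (-6.2100) + (-12.2100) + (7.9900) + (2.9900) + (-15.9100) + (3.2900) = -23.9700
Denominator Σ(x_t−x̄)² = 88.1000
r_3 = -23.9700 / 88.1000 = -0.272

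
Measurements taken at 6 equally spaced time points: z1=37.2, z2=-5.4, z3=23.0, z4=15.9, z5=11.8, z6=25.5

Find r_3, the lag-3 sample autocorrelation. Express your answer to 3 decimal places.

0.137

Mean z̄ = (37.2 − 5.4 + 23.0 + 15.9 + 11.8 + 25.5)/6 = 18.0000
Σ(z_t−z̄)(z_{t+3}−z̄) = (-40.3200) + (145.0800) + (37.5000) = 142.2600
Denominator Σ(z_t−z̄)² = 1040.3000
r_3 = 142.2600 / 1040.3000 = 0.137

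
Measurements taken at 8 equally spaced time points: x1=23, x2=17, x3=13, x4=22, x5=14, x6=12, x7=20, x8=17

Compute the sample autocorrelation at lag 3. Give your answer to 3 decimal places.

Mean x̄ = (23 + 17 + 13 + 22 + 14 + 12 + 20 + 17)/8 = 17.2500
Deviations from mean: 5.7500, -0.2500, -4.2500, 4.7500, -3.2500, -5.2500, 2.7500, -0.2500
Σ(x_t−x̄)(x_{t+3}−x̄) = (27.3125) + (0.8125) + (22.3125) + (13.0625) + (0.8125) = 64.3125
Denominator Σ(x_t−x̄)² = 119.5000
r_3 = 64.3125 / 119.5000 = 0.538

0.538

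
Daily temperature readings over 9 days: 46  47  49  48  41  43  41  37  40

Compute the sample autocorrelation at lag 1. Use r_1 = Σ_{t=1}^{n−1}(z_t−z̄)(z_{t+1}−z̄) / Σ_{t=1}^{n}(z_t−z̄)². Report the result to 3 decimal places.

Mean z̄ = (46 + 47 + 49 + 48 + 41 + 43 + 41 + 37 + 40)/9 = 43.5556
Numerator Σ_{t=1}^{8}(z_t−z̄)(z_{t+1}−z̄) = 82.9136
Denominator Σ(z_t−z̄)² = 136.2222
r_1 = 82.9136 / 136.2222 = 0.609

0.609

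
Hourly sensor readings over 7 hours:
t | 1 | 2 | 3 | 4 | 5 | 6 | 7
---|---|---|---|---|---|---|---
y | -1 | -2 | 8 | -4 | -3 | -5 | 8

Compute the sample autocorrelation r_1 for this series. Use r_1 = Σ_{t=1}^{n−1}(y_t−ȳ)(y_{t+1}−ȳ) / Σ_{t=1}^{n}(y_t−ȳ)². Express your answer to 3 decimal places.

-0.318

Mean ȳ = (-1 − 2 + 8 − 4 − 3 − 5 + 8)/7 = 0.1429
Σ(y_t−ȳ)(y_{t+1}−ȳ) = (2.4490) + (-16.8367) + (-32.5510) + (13.0204) + (16.1633) + (-40.4082) = -58.1633
Denominator Σ(y_t−ȳ)² = 182.8571
r_1 = -58.1633 / 182.8571 = -0.318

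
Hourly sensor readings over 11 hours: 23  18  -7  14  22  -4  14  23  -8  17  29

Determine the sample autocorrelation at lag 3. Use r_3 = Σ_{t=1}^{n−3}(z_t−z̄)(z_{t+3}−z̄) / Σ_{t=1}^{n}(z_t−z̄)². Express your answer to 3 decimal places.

0.589

Mean z̄ = (23 + 18 − 7 + 14 + 22 − 4 + 14 + 23 − 8 + 17 + 29)/11 = 12.8182
Numerator Σ_{t=1}^{8}(z_t−z̄)(z_{t+3}−z̄) = 1007.6281
Denominator Σ(z_t−z̄)² = 1709.6364
r_3 = 1007.6281 / 1709.6364 = 0.589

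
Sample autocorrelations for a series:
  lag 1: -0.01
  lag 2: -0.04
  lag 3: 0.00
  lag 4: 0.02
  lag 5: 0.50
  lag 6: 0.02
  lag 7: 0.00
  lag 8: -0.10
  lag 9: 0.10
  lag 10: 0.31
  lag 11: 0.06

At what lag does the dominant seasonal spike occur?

The largest autocorrelation is r_5 = 0.50, with a weaker echo at lag 10 (0.31); the remaining lags stay at or below 0.10.
The dominant spike at lag 5 indicates a seasonal period of 5.

5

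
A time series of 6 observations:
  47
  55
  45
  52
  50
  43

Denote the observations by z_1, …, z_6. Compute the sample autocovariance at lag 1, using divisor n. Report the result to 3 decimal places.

Mean z̄ = (47 + 55 + 45 + 52 + 50 + 43)/6 = 48.6667
Deviations: -1.6667, 6.3333, -3.6667, 3.3333, 1.3333, -5.6667
Σ_{t=1}^{5}(z_t−z̄)(z_{t+1}−z̄) = -49.1111
γ_1 = -49.1111 / 6 = -8.185

-8.185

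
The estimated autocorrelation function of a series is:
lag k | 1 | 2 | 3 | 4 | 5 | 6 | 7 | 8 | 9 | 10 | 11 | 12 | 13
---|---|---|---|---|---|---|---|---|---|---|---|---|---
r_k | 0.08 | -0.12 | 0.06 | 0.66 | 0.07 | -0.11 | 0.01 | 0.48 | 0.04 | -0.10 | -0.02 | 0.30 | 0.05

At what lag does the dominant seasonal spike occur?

4

The largest autocorrelation is r_4 = 0.66, with weaker echoes at lags 8 (0.48) and 12 (0.30); the remaining lags stay at or below 0.08.
The dominant spike at lag 4 indicates a seasonal period of 4.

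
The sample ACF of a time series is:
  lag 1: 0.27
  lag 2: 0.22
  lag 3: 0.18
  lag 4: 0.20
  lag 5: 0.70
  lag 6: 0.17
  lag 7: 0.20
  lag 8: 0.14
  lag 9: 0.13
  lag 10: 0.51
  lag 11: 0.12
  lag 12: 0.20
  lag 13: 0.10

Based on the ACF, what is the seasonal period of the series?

The largest autocorrelation is r_5 = 0.70, with a weaker echo at lag 10 (0.51); the remaining lags stay at or below 0.27. The elevated value at lag 1 (0.27), dropping to 0.22 at lag 2, reflects decaying short-term dependence rather than seasonality.
The dominant spike at lag 5 indicates a seasonal period of 5.

5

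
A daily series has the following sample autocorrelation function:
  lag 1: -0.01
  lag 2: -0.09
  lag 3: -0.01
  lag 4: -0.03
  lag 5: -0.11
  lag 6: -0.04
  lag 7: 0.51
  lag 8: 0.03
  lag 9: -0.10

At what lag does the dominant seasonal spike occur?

7

The largest autocorrelation is r_7 = 0.51; the remaining lags stay at or below 0.03.
The dominant spike at lag 7 indicates a seasonal period of 7.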